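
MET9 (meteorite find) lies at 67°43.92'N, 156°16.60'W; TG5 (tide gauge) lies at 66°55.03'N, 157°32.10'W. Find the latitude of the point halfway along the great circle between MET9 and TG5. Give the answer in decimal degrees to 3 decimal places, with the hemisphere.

67.326°N

MET9: φ = +67.73200°, λ = -156.27667°
TG5: φ = +66.91717°, λ = -157.53500°
Bx = cos φ₂ cos Δλ = 0.391967,  By = cos φ₂ sin Δλ = -0.008610
φₘ = atan2(sin φ₁ + sin φ₂, √((cos φ₁ + Bx)² + By²)) = 67.32581°
λₘ = λ₁ + atan2(By, cos φ₁ + Bx) = -156.91654°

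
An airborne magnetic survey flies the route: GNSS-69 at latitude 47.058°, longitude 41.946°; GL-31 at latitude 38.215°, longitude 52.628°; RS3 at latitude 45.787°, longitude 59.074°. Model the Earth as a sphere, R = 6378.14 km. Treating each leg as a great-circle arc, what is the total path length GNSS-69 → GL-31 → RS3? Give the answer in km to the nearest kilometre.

GNSS-69→GL-31: c = 0.206094 rad, d = 1314.49 km
GL-31→RS3: c = 0.156259 rad, d = 996.64 km
Total = 1314.49 + 996.64 = 2311.14 km

2311 km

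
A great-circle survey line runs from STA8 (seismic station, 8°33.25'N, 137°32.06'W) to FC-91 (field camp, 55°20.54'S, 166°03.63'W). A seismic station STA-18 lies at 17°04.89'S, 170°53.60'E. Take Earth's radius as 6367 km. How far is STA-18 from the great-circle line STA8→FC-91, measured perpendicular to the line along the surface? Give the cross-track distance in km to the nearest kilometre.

STA8: φ = +8.55417°, λ = -137.53433°
FC-91: φ = -55.34233°, λ = -166.06050°
STA-18: φ = -17.08150°, λ = +170.89333°
δ₁₃ = central angle STA8→STA-18 = 0.995827 rad  (haversine)
θ₁₃ = bearing STA8→STA-18 = 243.165°,  θ₁₂ = bearing STA8→FC-91 = 197.010°
dₓₜ = R·arcsin(sin δ₁₃ · sin(θ₁₃ − θ₁₂)) = 6367·arcsin(0.83921·sin(46.155°)) = 4139.095 km
|dₓₜ| = 4139.095 km

4139 km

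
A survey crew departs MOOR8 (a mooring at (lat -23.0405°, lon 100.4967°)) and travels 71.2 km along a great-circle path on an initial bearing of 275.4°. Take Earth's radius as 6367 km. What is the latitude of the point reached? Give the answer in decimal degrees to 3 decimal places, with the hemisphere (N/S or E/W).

22.979°S

δ = d/R = 71.2/6367 = 0.011183 rad
φ₂ = arcsin(sin φ₁ cos δ + cos φ₁ sin δ cos θ)
   = arcsin(-0.39138·0.99994 + 0.92023·0.01118·0.09411) = -22.97869°
λ₂ = λ₁ + atan2(sin θ sin δ cos φ₁, cos δ − sin φ₁ sin φ₂) = 99.80384°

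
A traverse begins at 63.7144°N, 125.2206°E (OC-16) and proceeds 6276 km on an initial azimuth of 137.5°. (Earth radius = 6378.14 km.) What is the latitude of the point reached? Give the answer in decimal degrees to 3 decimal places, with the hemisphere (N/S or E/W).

12.978°N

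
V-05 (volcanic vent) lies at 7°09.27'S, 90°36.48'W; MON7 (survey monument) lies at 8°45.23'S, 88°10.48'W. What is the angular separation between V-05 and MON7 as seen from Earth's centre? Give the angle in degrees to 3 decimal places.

2.892°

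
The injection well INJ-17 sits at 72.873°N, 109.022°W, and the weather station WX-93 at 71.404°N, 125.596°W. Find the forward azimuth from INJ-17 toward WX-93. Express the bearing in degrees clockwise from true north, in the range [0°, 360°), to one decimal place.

261.9°

Δλ = -16.5740°
y = sin Δλ · cos φ₂ = -0.090965
x = cos φ₁ sin φ₂ − sin φ₁ cos φ₂ cos Δλ = -0.012974
θ = atan2(y, x) = -98.1173° → 261.8827° (mod 360°)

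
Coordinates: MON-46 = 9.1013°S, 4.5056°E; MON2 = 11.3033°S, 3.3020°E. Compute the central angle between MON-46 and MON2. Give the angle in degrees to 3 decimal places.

Δφ = -2.2020°,  Δλ = -1.2036°
a = sin²(Δφ/2) + cos φ₁ cos φ₂ sin²(Δλ/2) = 0.000476
c = 2·arcsin(√a) = 0.043640 rad = 2.5004°

2.500°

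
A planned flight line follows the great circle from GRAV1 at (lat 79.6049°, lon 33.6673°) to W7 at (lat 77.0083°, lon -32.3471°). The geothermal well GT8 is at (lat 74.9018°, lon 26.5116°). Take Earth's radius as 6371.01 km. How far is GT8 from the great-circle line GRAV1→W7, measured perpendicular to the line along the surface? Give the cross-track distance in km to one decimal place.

δ₁₃ = central angle GRAV1→GT8 = 0.086434 rad  (haversine)
θ₁₃ = bearing GRAV1→GT8 = 202.077°,  θ₁₂ = bearing GRAV1→W7 = 292.702°
dₓₜ = R·arcsin(sin δ₁₃ · sin(θ₁₃ − θ₁₂)) = 6371.01·arcsin(0.08633·sin(-90.625°)) = -550.640 km
|dₓₜ| = 550.640 km

550.6 km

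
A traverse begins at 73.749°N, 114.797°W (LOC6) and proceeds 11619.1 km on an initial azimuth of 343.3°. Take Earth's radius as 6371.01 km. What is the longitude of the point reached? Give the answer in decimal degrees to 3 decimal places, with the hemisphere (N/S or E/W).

δ = d/R = 11619.1/6371.01 = 1.823745 rad
φ₂ = arcsin(sin φ₁ cos δ + cos φ₁ sin δ cos θ)
   = arcsin(0.96004·-0.25026 + 0.27985·0.96818·0.95782) = 1.10313°
λ₂ = λ₁ + atan2(sin θ sin δ cos φ₁, cos δ − sin φ₁ sin φ₂) = 81.35985°

81.360°E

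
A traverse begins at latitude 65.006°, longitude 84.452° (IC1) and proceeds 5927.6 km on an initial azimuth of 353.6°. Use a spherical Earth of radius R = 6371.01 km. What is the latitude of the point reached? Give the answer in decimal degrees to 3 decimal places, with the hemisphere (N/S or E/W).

δ = d/R = 5927.6/6371.01 = 0.930402 rad
φ₂ = arcsin(sin φ₁ cos δ + cos φ₁ sin δ cos θ)
   = arcsin(0.90635·0.59751 + 0.42252·0.80186·0.99377) = 61.43188°
λ₂ = λ₁ + atan2(sin θ sin δ cos φ₁, cos δ − sin φ₁ sin φ₂) = -84.77531°

61.432°N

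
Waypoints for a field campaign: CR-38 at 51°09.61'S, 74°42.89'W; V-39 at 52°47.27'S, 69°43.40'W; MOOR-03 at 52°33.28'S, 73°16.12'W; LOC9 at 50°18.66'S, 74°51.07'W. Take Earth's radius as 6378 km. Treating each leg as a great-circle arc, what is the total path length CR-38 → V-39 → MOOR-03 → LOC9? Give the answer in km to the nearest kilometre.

901 km

CR-38: φ = -51.16017°, λ = -74.71483°
V-39: φ = -52.78783°, λ = -69.72333°
MOOR-03: φ = -52.55467°, λ = -73.26867°
LOC9: φ = -50.31100°, λ = -74.85117°
CR-38→V-39: c = 0.060703 rad, d = 387.16 km
V-39→MOOR-03: c = 0.037738 rad, d = 240.69 km
MOOR-03→LOC9: c = 0.042775 rad, d = 272.82 km
Total = 387.16 + 240.69 + 272.82 = 900.68 km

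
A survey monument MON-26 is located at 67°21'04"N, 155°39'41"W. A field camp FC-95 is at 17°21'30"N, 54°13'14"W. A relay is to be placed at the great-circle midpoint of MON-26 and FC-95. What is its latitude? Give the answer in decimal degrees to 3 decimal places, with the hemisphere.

51.953°N

MON-26: φ = +67.35111°, λ = -155.66139°
FC-95: φ = +17.35833°, λ = -54.22056°
Bx = cos φ₂ cos Δλ = -0.189322,  By = cos φ₂ sin Δλ = 0.935493
φₘ = atan2(sin φ₁ + sin φ₂, √((cos φ₁ + Bx)² + By²)) = 51.95263°
λₘ = λ₁ + atan2(By, cos φ₁ + Bx) = -77.48052°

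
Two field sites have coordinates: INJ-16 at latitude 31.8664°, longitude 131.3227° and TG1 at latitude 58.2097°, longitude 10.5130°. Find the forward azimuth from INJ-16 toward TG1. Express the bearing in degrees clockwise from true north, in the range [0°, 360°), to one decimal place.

332.4°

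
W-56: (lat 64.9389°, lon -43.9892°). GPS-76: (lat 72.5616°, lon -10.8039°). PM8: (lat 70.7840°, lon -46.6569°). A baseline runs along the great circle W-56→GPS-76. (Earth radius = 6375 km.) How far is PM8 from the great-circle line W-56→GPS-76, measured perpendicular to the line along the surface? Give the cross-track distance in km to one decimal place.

515.0 km

δ₁₃ = central angle W-56→PM8 = 0.103489 rad  (haversine)
θ₁₃ = bearing W-56→PM8 = 351.472°,  θ₁₂ = bearing W-56→GPS-76 = 42.834°
dₓₜ = R·arcsin(sin δ₁₃ · sin(θ₁₃ − θ₁₂)) = 6375·arcsin(0.10330·sin(308.638°)) = -514.970 km
|dₓₜ| = 514.970 km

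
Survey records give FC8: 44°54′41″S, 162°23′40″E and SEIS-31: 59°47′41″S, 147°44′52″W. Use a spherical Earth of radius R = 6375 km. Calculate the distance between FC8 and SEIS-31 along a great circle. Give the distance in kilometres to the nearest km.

3658 km

FC8: φ = -44.91139°, λ = +162.39444°
SEIS-31: φ = -59.79472°, λ = -147.74778°
Δφ = -14.8833°,  Δλ = 49.8578°
a = sin²(Δφ/2) + cos φ₁ cos φ₂ sin²(Δλ/2) = 0.080073
c = 2·arcsin(√a) = 0.573781 rad = 32.8752°
d = R·c = 6375 × 0.573781 = 3657.9 km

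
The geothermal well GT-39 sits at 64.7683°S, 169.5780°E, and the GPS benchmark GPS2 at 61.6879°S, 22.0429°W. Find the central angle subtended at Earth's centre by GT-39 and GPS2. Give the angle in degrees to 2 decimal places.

53.25°

Δφ = 3.0804°,  Δλ = 168.3791°
a = sin²(Δφ/2) + cos φ₁ cos φ₂ sin²(Δλ/2) = 0.200824
c = 2·arcsin(√a) = 0.929353 rad = 53.2480°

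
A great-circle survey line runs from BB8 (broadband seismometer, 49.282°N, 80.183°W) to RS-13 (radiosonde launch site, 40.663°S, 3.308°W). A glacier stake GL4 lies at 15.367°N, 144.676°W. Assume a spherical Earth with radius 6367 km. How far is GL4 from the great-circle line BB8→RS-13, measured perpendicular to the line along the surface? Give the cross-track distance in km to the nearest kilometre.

4393 km

δ₁₃ = central angle BB8→GL4 = 1.079557 rad  (haversine)
θ₁₃ = bearing BB8→GL4 = 260.743°,  θ₁₂ = bearing BB8→RS-13 = 126.948°
dₓₜ = R·arcsin(sin δ₁₃ · sin(θ₁₃ − θ₁₂)) = 6367·arcsin(0.88175·sin(133.795°)) = 4392.602 km
|dₓₜ| = 4392.602 km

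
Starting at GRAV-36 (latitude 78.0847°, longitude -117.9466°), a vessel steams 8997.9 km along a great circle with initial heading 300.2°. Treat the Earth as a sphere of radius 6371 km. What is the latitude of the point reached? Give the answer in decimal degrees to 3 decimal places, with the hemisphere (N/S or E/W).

14.890°N

δ = d/R = 8997.9/6371 = 1.412321 rad
φ₂ = arcsin(sin φ₁ cos δ + cos φ₁ sin δ cos θ)
   = arcsin(0.97845·0.15781 + 0.20647·0.98747·0.50302) = 14.89017°
λ₂ = λ₁ + atan2(sin θ sin δ cos φ₁, cos δ − sin φ₁ sin φ₂) = 124.07188°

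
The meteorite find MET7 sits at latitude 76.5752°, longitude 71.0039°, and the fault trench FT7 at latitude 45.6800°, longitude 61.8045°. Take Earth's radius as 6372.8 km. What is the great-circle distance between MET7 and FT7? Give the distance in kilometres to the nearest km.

3462 km

Δφ = -30.8952°,  Δλ = -9.1994°
a = sin²(Δφ/2) + cos φ₁ cos φ₂ sin²(Δλ/2) = 0.071989
c = 2·arcsin(√a) = 0.543272 rad = 31.1272°
d = R·c = 6372.8 × 0.543272 = 3462.2 km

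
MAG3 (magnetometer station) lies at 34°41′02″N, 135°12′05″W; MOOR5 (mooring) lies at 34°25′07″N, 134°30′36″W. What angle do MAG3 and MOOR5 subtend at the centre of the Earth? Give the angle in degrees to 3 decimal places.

0.628°

MAG3: φ = +34.68389°, λ = -135.20139°
MOOR5: φ = +34.41861°, λ = -134.51000°
Δφ = -0.2653°,  Δλ = 0.6914°
a = sin²(Δφ/2) + cos φ₁ cos φ₂ sin²(Δλ/2) = 0.000030
c = 2·arcsin(√a) = 0.010964 rad = 0.6282°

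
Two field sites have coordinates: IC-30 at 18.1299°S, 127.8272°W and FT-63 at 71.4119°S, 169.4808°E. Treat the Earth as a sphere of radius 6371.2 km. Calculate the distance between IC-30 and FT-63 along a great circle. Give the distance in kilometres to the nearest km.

Δφ = -53.2820°,  Δλ = -62.6920°
a = sin²(Δφ/2) + cos φ₁ cos φ₂ sin²(Δλ/2) = 0.283040
c = 2·arcsin(√a) = 1.121958 rad = 64.2834°
d = R·c = 6371.2 × 1.121958 = 7148.2 km

7148 km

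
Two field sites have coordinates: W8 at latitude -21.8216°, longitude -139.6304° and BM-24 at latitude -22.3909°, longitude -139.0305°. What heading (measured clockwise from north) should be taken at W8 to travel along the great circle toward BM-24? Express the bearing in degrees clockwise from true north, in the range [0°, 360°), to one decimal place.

135.8°

Δλ = 0.5999°
y = sin Δλ · cos φ₂ = 0.009681
x = cos φ₁ sin φ₂ − sin φ₁ cos φ₂ cos Δλ = -0.009955
θ = atan2(y, x) = 135.8000° → 135.8000° (mod 360°)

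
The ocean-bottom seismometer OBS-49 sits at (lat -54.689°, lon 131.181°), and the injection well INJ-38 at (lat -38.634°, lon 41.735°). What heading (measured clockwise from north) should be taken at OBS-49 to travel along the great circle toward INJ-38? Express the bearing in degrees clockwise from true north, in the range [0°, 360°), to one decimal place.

245.6°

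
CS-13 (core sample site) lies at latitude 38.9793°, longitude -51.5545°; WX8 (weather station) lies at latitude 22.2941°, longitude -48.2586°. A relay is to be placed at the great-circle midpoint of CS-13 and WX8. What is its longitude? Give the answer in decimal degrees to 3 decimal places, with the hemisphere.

Bx = cos φ₂ cos Δλ = 0.923718,  By = cos φ₂ sin Δλ = 0.053195
φₘ = atan2(sin φ₁ + sin φ₂, √((cos φ₁ + Bx)² + By²)) = 30.64702°
λₘ = λ₁ + atan2(By, cos φ₁ + Bx) = -49.76338°

49.763°W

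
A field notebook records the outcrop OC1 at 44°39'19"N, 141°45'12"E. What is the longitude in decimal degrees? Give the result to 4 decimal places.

141.7533°E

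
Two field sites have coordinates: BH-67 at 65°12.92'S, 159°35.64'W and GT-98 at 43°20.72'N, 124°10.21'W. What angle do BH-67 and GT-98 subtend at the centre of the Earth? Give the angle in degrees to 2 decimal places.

112.01°

BH-67: φ = -65.21533°, λ = -159.59400°
GT-98: φ = +43.34533°, λ = -124.17017°
Δφ = 108.5607°,  Δλ = 35.4238°
a = sin²(Δφ/2) + cos φ₁ cos φ₂ sin²(Δλ/2) = 0.687371
c = 2·arcsin(√a) = 1.954915 rad = 112.0084°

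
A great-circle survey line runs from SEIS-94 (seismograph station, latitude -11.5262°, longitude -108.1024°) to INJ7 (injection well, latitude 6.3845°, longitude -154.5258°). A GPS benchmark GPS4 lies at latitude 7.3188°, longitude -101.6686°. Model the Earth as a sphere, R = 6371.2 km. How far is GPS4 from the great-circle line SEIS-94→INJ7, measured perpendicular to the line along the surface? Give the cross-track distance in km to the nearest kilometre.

2213 km

δ₁₃ = central angle SEIS-94→GPS4 = 0.347359 rad  (haversine)
θ₁₃ = bearing SEIS-94→GPS4 = 19.056°,  θ₁₂ = bearing SEIS-94→INJ7 = 288.853°
dₓₜ = R·arcsin(sin δ₁₃ · sin(θ₁₃ − θ₁₂)) = 6371.2·arcsin(0.34042·sin(-269.797°)) = 2213.077 km
|dₓₜ| = 2213.077 km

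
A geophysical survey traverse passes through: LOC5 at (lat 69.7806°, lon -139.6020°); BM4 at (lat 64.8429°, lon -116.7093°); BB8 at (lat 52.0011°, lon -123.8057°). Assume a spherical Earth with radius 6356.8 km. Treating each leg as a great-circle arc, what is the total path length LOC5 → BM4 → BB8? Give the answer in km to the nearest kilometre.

LOC5→BM4: c = 0.175057 rad, d = 1112.80 km
BM4→BB8: c = 0.232980 rad, d = 1481.01 km
Total = 1112.80 + 1481.01 = 2593.81 km

2594 km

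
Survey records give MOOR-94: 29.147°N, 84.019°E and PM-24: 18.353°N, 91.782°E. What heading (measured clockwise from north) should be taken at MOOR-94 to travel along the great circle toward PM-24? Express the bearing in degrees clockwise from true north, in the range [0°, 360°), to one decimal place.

Δλ = 7.7630°
y = sin Δλ · cos φ₂ = 0.128205
x = cos φ₁ sin φ₂ − sin φ₁ cos φ₂ cos Δλ = -0.183042
θ = atan2(y, x) = 144.9921° → 144.9921° (mod 360°)

145.0°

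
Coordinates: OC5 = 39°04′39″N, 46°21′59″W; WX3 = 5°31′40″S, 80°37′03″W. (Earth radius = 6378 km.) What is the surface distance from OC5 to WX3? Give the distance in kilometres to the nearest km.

OC5: φ = +39.07750°, λ = -46.36639°
WX3: φ = -5.52778°, λ = -80.61750°
Δφ = -44.6053°,  Δλ = -34.2511°
a = sin²(Δφ/2) + cos φ₁ cos φ₂ sin²(Δλ/2) = 0.211019
c = 2·arcsin(√a) = 0.954568 rad = 54.6927°
d = R·c = 6378 × 0.954568 = 6088.2 km

6088 km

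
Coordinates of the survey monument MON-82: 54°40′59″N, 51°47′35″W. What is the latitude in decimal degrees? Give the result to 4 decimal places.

54.6831°N

54° + 40′/60 + 59″/3600 = 54 + 0.66667 + 0.01639 = 54.6831°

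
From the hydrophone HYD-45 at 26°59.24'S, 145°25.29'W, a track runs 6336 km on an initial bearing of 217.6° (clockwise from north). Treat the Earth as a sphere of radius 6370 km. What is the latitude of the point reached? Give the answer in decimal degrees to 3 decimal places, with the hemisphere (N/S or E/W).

57.063°S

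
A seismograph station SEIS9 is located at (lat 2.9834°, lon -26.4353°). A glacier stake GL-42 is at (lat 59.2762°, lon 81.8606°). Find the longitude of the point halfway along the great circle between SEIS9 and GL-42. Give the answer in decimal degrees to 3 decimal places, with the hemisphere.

Bx = cos φ₂ cos Δλ = -0.160384,  By = cos φ₂ sin Δλ = 0.485073
φₘ = atan2(sin φ₁ + sin φ₂, √((cos φ₁ + Bx)² + By²)) = 43.26947°
λₘ = λ₁ + atan2(By, cos φ₁ + Bx) = 3.62121°

3.621°E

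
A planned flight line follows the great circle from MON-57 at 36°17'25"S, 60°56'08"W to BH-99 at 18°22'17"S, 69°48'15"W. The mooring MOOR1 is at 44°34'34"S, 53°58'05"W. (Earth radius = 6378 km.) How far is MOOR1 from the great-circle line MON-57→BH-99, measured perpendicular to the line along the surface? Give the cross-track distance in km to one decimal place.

MON-57: φ = -36.29028°, λ = -60.93556°
BH-99: φ = -18.37139°, λ = -69.80417°
MOOR1: φ = -44.57611°, λ = -53.96806°
δ₁₃ = central angle MON-57→MOOR1 = 0.171550 rad  (haversine)
θ₁₃ = bearing MON-57→MOOR1 = 149.591°,  θ₁₂ = bearing MON-57→BH-99 = 334.073°
dₓₜ = R·arcsin(sin δ₁₃ · sin(θ₁₃ − θ₁₂)) = 6378·arcsin(0.17071·sin(-184.482°)) = 85.092 km
|dₓₜ| = 85.092 km

85.1 km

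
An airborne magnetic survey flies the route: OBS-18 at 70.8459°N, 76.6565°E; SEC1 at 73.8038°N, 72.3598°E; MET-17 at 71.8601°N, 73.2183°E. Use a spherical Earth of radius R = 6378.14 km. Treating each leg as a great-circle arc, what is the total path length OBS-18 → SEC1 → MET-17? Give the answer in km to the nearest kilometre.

578 km

OBS-18→SEC1: c = 0.056390 rad, d = 359.66 km
SEC1→MET-17: c = 0.034210 rad, d = 218.20 km
Total = 359.66 + 218.20 = 577.86 km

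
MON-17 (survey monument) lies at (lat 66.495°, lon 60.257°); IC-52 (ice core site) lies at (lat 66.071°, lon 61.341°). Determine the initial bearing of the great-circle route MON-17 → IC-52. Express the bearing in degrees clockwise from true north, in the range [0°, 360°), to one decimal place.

Δλ = 1.0840°
y = sin Δλ · cos φ₂ = 0.007673
x = cos φ₁ sin φ₂ − sin φ₁ cos φ₂ cos Δλ = -0.007334
θ = atan2(y, x) = 133.7030° → 133.7030° (mod 360°)

133.7°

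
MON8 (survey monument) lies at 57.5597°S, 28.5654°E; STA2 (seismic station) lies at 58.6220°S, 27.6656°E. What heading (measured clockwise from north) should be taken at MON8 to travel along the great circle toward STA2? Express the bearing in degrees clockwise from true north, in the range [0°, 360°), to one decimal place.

203.7°

Δλ = -0.8998°
y = sin Δλ · cos φ₂ = -0.008177
x = cos φ₁ sin φ₂ − sin φ₁ cos φ₂ cos Δλ = -0.018594
θ = atan2(y, x) = -156.2623° → 203.7377° (mod 360°)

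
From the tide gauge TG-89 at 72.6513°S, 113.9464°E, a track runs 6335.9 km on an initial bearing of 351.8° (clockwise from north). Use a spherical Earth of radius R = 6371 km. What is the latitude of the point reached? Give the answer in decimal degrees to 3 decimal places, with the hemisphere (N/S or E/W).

δ = d/R = 6335.9/6371 = 0.994491 rad
φ₂ = arcsin(sin φ₁ cos δ + cos φ₁ sin δ cos θ)
   = arcsin(-0.95451·0.54493 + 0.29819·0.83848·0.98978) = -15.82335°
λ₂ = λ₁ + atan2(sin θ sin δ cos φ₁, cos δ − sin φ₁ sin φ₂) = 106.80596°

15.823°S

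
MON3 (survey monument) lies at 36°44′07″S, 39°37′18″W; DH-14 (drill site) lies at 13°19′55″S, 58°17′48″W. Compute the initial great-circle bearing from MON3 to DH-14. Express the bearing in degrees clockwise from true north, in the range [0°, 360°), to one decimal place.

MON3: φ = -36.73528°, λ = -39.62167°
DH-14: φ = -13.33194°, λ = -58.29667°
Δλ = -18.6750°
y = sin Δλ · cos φ₂ = -0.311570
x = cos φ₁ sin φ₂ − sin φ₁ cos φ₂ cos Δλ = 0.366559
θ = atan2(y, x) = -40.3641° → 319.6359° (mod 360°)

319.6°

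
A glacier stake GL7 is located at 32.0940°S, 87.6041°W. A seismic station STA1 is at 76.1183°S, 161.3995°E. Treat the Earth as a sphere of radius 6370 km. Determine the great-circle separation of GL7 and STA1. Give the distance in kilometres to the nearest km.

7083 km

Δφ = -44.0243°,  Δλ = -110.9964°
a = sin²(Δφ/2) + cos φ₁ cos φ₂ sin²(Δλ/2) = 0.278518
c = 2·arcsin(√a) = 1.111894 rad = 63.7068°
d = R·c = 6370 × 1.111894 = 7082.8 km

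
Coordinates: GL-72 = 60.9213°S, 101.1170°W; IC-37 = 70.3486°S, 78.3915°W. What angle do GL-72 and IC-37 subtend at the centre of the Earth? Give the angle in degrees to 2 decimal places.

13.14°

Δφ = -9.4273°,  Δλ = 22.7255°
a = sin²(Δφ/2) + cos φ₁ cos φ₂ sin²(Δλ/2) = 0.013097
c = 2·arcsin(√a) = 0.229389 rad = 13.1430°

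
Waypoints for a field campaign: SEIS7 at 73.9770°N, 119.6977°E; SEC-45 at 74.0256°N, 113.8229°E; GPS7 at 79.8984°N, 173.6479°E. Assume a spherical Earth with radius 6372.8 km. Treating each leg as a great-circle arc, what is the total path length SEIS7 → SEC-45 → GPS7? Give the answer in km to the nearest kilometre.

SEIS7→SEC-45: c = 0.028261 rad, d = 180.10 km
SEC-45→GPS7: c = 0.242486 rad, d = 1545.31 km
Total = 180.10 + 1545.31 = 1725.42 km

1725 km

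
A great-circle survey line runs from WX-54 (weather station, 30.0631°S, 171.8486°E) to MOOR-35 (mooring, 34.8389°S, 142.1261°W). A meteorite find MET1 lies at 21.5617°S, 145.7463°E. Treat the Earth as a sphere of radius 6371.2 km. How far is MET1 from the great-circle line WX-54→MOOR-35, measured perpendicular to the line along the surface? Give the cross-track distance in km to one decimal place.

266.9 km

δ₁₃ = central angle WX-54→MET1 = 0.434883 rad  (haversine)
θ₁₃ = bearing WX-54→MET1 = 283.775°,  θ₁₂ = bearing WX-54→MOOR-35 = 109.480°
dₓₜ = R·arcsin(sin δ₁₃ · sin(θ₁₃ − θ₁₂)) = 6371.2·arcsin(0.42130·sin(174.295°)) = 266.914 km
|dₓₜ| = 266.914 km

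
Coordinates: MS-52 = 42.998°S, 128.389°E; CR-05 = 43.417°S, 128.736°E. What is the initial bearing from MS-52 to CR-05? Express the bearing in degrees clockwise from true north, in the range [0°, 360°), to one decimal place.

149.0°

Δλ = 0.3470°
y = sin Δλ · cos φ₂ = 0.004399
x = cos φ₁ sin φ₂ − sin φ₁ cos φ₂ cos Δλ = -0.007322
θ = atan2(y, x) = 149.0022° → 149.0022° (mod 360°)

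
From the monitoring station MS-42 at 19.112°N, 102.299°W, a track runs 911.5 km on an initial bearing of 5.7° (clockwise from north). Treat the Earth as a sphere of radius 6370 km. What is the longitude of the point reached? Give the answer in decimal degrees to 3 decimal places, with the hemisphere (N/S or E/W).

101.386°W

δ = d/R = 911.5/6370 = 0.143093 rad
φ₂ = arcsin(sin φ₁ cos δ + cos φ₁ sin δ cos θ)
   = arcsin(0.32742·0.98978 + 0.94488·0.14260·0.99506) = 27.26765°
λ₂ = λ₁ + atan2(sin θ sin δ cos φ₁, cos δ − sin φ₁ sin φ₂) = -101.38600°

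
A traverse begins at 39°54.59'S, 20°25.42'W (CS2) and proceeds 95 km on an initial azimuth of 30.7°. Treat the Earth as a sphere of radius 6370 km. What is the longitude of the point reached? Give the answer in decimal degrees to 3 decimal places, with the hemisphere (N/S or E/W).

19.861°W

CS2: φ = -39.90983°, λ = -20.42367°
δ = d/R = 95/6370 = 0.014914 rad
φ₂ = arcsin(sin φ₁ cos δ + cos φ₁ sin δ cos θ)
   = arcsin(-0.64158·0.99989 + 0.76706·0.01491·0.85985) = -39.17373°
λ₂ = λ₁ + atan2(sin θ sin δ cos φ₁, cos δ − sin φ₁ sin φ₂) = -19.86094°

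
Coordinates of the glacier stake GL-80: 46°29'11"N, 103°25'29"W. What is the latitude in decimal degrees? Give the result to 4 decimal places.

46.4864°N

46° + 29′/60 + 11″/3600 = 46 + 0.48333 + 0.00306 = 46.4864°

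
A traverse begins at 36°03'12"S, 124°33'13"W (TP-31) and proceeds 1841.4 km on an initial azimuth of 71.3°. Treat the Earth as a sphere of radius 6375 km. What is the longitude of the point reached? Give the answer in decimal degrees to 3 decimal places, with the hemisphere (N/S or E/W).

106.520°W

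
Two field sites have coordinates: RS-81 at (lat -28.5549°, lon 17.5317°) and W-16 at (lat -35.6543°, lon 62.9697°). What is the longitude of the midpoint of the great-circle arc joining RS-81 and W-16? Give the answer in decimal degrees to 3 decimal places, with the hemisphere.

Bx = cos φ₂ cos Δλ = 0.570150,  By = cos φ₂ sin Δλ = 0.578934
φₘ = atan2(sin φ₁ + sin φ₂, √((cos φ₁ + Bx)² + By²)) = -34.21946°
λₘ = λ₁ + atan2(By, cos φ₁ + Bx) = 39.31710°

39.317°E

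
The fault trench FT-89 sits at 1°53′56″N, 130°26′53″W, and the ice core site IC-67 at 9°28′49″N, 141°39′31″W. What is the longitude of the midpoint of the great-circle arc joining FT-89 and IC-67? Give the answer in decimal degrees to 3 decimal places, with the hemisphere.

FT-89: φ = +1.89889°, λ = -130.44806°
IC-67: φ = +9.48028°, λ = -141.65861°
Bx = cos φ₂ cos Δλ = 0.967522,  By = cos φ₂ sin Δλ = -0.191760
φₘ = atan2(sin φ₁ + sin φ₂, √((cos φ₁ + Bx)² + By²)) = 5.71674°
λₘ = λ₁ + atan2(By, cos φ₁ + Bx) = -136.01621°

136.016°W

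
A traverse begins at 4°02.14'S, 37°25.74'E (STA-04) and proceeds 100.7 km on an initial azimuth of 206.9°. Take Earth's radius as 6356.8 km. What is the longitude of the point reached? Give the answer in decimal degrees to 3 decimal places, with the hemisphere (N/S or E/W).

STA-04: φ = -4.03567°, λ = +37.42900°
δ = d/R = 100.7/6356.8 = 0.015841 rad
φ₂ = arcsin(sin φ₁ cos δ + cos φ₁ sin δ cos θ)
   = arcsin(-0.07038·0.99987 + 0.99752·0.01584·-0.89180) = -4.84499°
λ₂ = λ₁ + atan2(sin θ sin δ cos φ₁, cos δ − sin φ₁ sin φ₂) = 37.01689°

37.017°E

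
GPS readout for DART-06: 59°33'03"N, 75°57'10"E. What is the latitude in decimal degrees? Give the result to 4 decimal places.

59.5508°N

59° + 33′/60 + 3″/3600 = 59 + 0.55000 + 0.00083 = 59.5508°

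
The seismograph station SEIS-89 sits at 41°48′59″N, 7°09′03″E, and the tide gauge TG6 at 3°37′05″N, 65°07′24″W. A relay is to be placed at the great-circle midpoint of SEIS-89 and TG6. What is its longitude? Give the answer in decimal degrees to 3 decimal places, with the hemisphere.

SEIS-89: φ = +41.81639°, λ = +7.15083°
TG6: φ = +3.61806°, λ = -65.12333°
Bx = cos φ₂ cos Δλ = 0.303856,  By = cos φ₂ sin Δλ = -0.950626
φₘ = atan2(sin φ₁ + sin φ₂, √((cos φ₁ + Bx)² + By²)) = 27.27189°
λₘ = λ₁ + atan2(By, cos φ₁ + Bx) = -35.02886°

35.029°W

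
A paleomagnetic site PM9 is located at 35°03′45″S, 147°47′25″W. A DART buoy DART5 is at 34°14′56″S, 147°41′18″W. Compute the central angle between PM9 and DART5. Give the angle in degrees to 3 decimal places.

PM9: φ = -35.06250°, λ = -147.79028°
DART5: φ = -34.24889°, λ = -147.68833°
Δφ = 0.8136°,  Δλ = 0.1019°
a = sin²(Δφ/2) + cos φ₁ cos φ₂ sin²(Δλ/2) = 0.000051
c = 2·arcsin(√a) = 0.014275 rad = 0.8179°

0.818°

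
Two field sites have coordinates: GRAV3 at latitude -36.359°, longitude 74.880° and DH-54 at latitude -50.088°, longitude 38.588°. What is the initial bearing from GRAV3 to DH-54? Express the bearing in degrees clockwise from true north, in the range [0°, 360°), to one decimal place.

Δλ = -36.2920°
y = sin Δλ · cos φ₂ = -0.379770
x = cos φ₁ sin φ₂ − sin φ₁ cos φ₂ cos Δλ = -0.311118
θ = atan2(y, x) = -129.3253° → 230.6747° (mod 360°)

230.7°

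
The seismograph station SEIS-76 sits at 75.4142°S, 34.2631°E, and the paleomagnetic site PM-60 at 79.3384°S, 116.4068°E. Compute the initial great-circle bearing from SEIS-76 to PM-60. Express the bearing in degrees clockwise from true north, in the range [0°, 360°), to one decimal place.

Δλ = 82.1437°
y = sin Δλ · cos φ₂ = 0.183272
x = cos φ₁ sin φ₂ − sin φ₁ cos φ₂ cos Δλ = -0.223009
θ = atan2(y, x) = 140.5862° → 140.5862° (mod 360°)

140.6°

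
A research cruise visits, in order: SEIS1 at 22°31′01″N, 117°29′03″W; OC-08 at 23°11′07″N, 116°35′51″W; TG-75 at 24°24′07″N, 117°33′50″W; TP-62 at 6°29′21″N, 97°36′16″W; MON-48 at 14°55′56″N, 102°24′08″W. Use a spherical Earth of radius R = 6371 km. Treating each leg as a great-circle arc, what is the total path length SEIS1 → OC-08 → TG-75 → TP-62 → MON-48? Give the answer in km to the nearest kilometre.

SEIS1: φ = +22.51694°, λ = -117.48417°
OC-08: φ = +23.18528°, λ = -116.59750°
TG-75: φ = +24.40194°, λ = -117.56389°
TP-62: φ = +6.48917°, λ = -97.60444°
MON-48: φ = +14.93222°, λ = -102.40222°
SEIS1→OC-08: c = 0.018424 rad, d = 117.38 km
OC-08→TG-75: c = 0.026250 rad, d = 167.24 km
TG-75→TP-62: c = 0.457462 rad, d = 2914.49 km
TP-62→MON-48: c = 0.168733 rad, d = 1075.00 km
Total = 117.38 + 167.24 + 2914.49 + 1075.00 = 4274.10 km

4274 km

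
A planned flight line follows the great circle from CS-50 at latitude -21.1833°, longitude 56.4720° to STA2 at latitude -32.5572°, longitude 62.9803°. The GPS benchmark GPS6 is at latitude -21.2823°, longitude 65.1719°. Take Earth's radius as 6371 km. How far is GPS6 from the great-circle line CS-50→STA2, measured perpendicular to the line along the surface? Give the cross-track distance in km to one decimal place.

796.3 km

δ₁₃ = central angle CS-50→GPS6 = 0.141527 rad  (haversine)
θ₁₃ = bearing CS-50→GPS6 = 92.276°,  θ₁₂ = bearing CS-50→STA2 = 154.375°
dₓₜ = R·arcsin(sin δ₁₃ · sin(θ₁₃ − θ₁₂)) = 6371·arcsin(0.14106·sin(-62.099°)) = -796.269 km
|dₓₜ| = 796.269 km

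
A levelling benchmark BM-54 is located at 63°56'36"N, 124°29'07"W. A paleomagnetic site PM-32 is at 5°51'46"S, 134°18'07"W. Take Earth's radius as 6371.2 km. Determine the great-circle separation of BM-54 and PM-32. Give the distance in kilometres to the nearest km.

BM-54: φ = +63.94333°, λ = -124.48528°
PM-32: φ = -5.86278°, λ = -134.30194°
Δφ = -69.8061°,  Δλ = -9.8167°
a = sin²(Δφ/2) + cos φ₁ cos φ₂ sin²(Δλ/2) = 0.330600
c = 2·arcsin(√a) = 1.225155 rad = 70.1962°
d = R·c = 6371.2 × 1.225155 = 7805.7 km

7806 km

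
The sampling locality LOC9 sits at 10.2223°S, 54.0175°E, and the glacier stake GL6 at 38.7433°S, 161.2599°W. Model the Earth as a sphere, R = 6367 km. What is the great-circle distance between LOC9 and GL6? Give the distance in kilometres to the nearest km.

Δφ = -28.5210°,  Δλ = 144.7226°
a = sin²(Δφ/2) + cos φ₁ cos φ₂ sin²(Δλ/2) = 0.757779
c = 2·arcsin(√a) = 2.112455 rad = 121.0348°
d = R·c = 6367 × 2.112455 = 13450.0 km

13450 km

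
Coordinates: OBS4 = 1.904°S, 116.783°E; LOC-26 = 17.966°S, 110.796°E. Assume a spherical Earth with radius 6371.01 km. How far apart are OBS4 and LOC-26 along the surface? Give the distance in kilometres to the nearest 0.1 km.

1901.8 km

Δφ = -16.0620°,  Δλ = -5.9870°
a = sin²(Δφ/2) + cos φ₁ cos φ₂ sin²(Δλ/2) = 0.022111
c = 2·arcsin(√a) = 0.298505 rad = 17.1031°
d = R·c = 6371.01 × 0.298505 = 1901.8 km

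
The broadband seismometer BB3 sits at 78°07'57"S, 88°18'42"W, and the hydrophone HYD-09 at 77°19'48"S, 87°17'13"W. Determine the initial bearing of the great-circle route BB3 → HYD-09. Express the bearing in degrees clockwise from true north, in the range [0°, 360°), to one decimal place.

BB3: φ = -78.13250°, λ = -88.31167°
HYD-09: φ = -77.33000°, λ = -87.28694°
Δλ = 1.0247°
y = sin Δλ · cos φ₂ = 0.003923
x = cos φ₁ sin φ₂ − sin φ₁ cos φ₂ cos Δλ = 0.013971
θ = atan2(y, x) = 15.6823° → 15.6823° (mod 360°)

15.7°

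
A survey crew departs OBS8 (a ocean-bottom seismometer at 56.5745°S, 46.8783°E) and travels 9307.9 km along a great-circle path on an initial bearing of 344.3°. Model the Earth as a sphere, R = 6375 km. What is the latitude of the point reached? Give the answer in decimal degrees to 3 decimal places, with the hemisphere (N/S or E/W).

25.774°N

δ = d/R = 9307.9/6375 = 1.460063 rad
φ₂ = arcsin(sin φ₁ cos δ + cos φ₁ sin δ cos θ)
   = arcsin(-0.83460·0.11051 + 0.55085·0.99388·0.96269) = 25.77404°
λ₂ = λ₁ + atan2(sin θ sin δ cos φ₁, cos δ − sin φ₁ sin φ₂) = 29.50149°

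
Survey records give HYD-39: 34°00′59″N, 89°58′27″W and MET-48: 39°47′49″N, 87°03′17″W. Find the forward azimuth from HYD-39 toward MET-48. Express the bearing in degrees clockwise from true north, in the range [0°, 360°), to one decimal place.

HYD-39: φ = +34.01639°, λ = -89.97417°
MET-48: φ = +39.79694°, λ = -87.05472°
Δλ = 2.9194°
y = sin Δλ · cos φ₂ = 0.039132
x = cos φ₁ sin φ₂ − sin φ₁ cos φ₂ cos Δλ = 0.101277
θ = atan2(y, x) = 21.1258° → 21.1258° (mod 360°)

21.1°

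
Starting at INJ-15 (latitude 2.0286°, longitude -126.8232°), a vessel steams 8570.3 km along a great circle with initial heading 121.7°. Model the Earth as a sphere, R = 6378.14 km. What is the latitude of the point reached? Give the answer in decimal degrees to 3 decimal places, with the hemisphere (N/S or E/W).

δ = d/R = 8570.3/6378.14 = 1.343699 rad
φ₂ = arcsin(sin φ₁ cos δ + cos φ₁ sin δ cos θ)
   = arcsin(0.03540·0.22515 + 0.99937·0.97432·-0.52547) = -30.24435°
λ₂ = λ₁ + atan2(sin θ sin δ cos φ₁, cos δ − sin φ₁ sin φ₂) = -53.16941°

30.244°S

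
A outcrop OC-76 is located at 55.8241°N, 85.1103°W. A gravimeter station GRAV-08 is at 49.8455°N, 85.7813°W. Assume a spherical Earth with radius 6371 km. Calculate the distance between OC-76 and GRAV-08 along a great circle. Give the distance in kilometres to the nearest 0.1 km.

Δφ = -5.9786°,  Δλ = -0.6710°
a = sin²(Δφ/2) + cos φ₁ cos φ₂ sin²(Δλ/2) = 0.002732
c = 2·arcsin(√a) = 0.104584 rad = 5.9922°
d = R·c = 6371 × 0.104584 = 666.3 km

666.3 km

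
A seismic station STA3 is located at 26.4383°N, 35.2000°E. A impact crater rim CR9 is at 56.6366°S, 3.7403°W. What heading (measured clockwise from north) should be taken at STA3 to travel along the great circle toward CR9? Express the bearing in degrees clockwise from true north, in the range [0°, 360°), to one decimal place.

200.2°

Δλ = -38.9403°
y = sin Δλ · cos φ₂ = -0.345648
x = cos φ₁ sin φ₂ − sin φ₁ cos φ₂ cos Δλ = -0.938298
θ = atan2(y, x) = -159.7774° → 200.2226° (mod 360°)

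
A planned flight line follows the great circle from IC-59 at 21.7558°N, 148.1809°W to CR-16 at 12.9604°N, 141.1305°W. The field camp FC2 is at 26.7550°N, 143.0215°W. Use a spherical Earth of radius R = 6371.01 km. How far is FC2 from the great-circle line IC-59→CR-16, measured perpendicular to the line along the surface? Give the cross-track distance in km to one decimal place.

δ₁₃ = central angle IC-59→FC2 = 0.119773 rad  (haversine)
θ₁₃ = bearing IC-59→FC2 = 42.224°,  θ₁₂ = bearing IC-59→CR-16 = 141.462°
dₓₜ = R·arcsin(sin δ₁₃ · sin(θ₁₃ − θ₁₂)) = 6371.01·arcsin(0.11949·sin(-99.238°)) = -753.133 km
|dₓₜ| = 753.133 km

753.1 km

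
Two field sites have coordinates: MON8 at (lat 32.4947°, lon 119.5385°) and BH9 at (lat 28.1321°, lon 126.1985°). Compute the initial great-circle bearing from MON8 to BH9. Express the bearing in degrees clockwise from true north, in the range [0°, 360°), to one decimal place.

125.5°

Δλ = 6.6600°
y = sin Δλ · cos φ₂ = 0.102276
x = cos φ₁ sin φ₂ − sin φ₁ cos φ₂ cos Δλ = -0.072871
θ = atan2(y, x) = 125.4697° → 125.4697° (mod 360°)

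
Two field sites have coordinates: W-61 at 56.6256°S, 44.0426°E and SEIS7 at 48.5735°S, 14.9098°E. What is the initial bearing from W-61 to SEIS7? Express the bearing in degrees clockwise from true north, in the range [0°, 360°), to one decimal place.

Δλ = -29.1328°
y = sin Δλ · cos φ₂ = -0.322119
x = cos φ₁ sin φ₂ − sin φ₁ cos φ₂ cos Δλ = 0.070173
θ = atan2(y, x) = -77.7103° → 282.2897° (mod 360°)

282.3°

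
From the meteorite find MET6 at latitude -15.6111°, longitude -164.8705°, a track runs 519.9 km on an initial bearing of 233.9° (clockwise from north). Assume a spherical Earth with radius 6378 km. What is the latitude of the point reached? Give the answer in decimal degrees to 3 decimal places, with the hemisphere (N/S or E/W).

18.326°S

δ = d/R = 519.9/6378 = 0.081515 rad
φ₂ = arcsin(sin φ₁ cos δ + cos φ₁ sin δ cos θ)
   = arcsin(-0.26911·0.99668 + 0.96311·0.08142·-0.58920) = -18.32568°
λ₂ = λ₁ + atan2(sin θ sin δ cos φ₁, cos δ − sin φ₁ sin φ₂) = -168.84456°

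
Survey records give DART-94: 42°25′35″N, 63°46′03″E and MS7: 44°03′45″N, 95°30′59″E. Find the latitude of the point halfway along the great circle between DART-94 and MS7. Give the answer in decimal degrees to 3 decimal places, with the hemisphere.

44.357°N

DART-94: φ = +42.42639°, λ = +63.76750°
MS7: φ = +44.06250°, λ = +95.51639°
Bx = cos φ₂ cos Δλ = 0.611055,  By = cos φ₂ sin Δλ = 0.378116
φₘ = atan2(sin φ₁ + sin φ₂, √((cos φ₁ + Bx)² + By²)) = 44.35710°
λₘ = λ₁ + atan2(By, cos φ₁ + Bx) = 79.42313°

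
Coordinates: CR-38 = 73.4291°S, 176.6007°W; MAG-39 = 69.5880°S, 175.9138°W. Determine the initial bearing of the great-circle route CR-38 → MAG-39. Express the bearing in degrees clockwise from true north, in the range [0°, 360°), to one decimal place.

3.6°

Δλ = 0.6869°
y = sin Δλ · cos φ₂ = 0.004181
x = cos φ₁ sin φ₂ − sin φ₁ cos φ₂ cos Δλ = 0.066966
θ = atan2(y, x) = 3.5728° → 3.5728° (mod 360°)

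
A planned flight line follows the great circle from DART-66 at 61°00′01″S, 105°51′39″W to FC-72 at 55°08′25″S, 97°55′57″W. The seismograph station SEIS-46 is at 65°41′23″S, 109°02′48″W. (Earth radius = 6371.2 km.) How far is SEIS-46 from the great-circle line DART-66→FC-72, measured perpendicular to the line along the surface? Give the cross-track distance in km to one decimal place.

DART-66: φ = -61.00028°, λ = -105.86083°
FC-72: φ = -55.14028°, λ = -97.93250°
SEIS-46: φ = -65.68972°, λ = -109.04667°
δ₁₃ = central angle DART-66→SEIS-46 = 0.085536 rad  (haversine)
θ₁₃ = bearing DART-66→SEIS-46 = 195.534°,  θ₁₂ = bearing DART-66→FC-72 = 39.011°
dₓₜ = R·arcsin(sin δ₁₃ · sin(θ₁₃ − θ₁₂)) = 6371.2·arcsin(0.08543·sin(156.522°)) = 216.887 km
|dₓₜ| = 216.887 km

216.9 km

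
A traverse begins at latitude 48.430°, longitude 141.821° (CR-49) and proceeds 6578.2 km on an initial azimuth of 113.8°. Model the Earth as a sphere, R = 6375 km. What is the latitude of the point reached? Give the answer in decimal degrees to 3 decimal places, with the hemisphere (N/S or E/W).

8.867°N

δ = d/R = 6578.2/6375 = 1.031875 rad
φ₂ = arcsin(sin φ₁ cos δ + cos φ₁ sin δ cos θ)
   = arcsin(0.74815·0.51321 + 0.66353·0.85826·-0.40355) = 8.86708°
λ₂ = λ₁ + atan2(sin θ sin δ cos φ₁, cos δ − sin φ₁ sin φ₂) = -165.54506°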